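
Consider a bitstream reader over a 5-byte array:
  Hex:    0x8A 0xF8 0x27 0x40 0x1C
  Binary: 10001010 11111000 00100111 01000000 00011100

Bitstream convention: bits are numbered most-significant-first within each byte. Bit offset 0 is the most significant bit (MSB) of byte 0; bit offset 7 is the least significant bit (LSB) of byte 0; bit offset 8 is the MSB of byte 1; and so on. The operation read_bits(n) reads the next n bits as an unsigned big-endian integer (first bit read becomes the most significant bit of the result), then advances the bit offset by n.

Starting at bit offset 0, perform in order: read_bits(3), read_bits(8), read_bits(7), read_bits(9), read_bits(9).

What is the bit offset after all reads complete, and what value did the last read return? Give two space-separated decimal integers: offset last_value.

Answer: 36 1

Derivation:
Read 1: bits[0:3] width=3 -> value=4 (bin 100); offset now 3 = byte 0 bit 3; 37 bits remain
Read 2: bits[3:11] width=8 -> value=87 (bin 01010111); offset now 11 = byte 1 bit 3; 29 bits remain
Read 3: bits[11:18] width=7 -> value=96 (bin 1100000); offset now 18 = byte 2 bit 2; 22 bits remain
Read 4: bits[18:27] width=9 -> value=314 (bin 100111010); offset now 27 = byte 3 bit 3; 13 bits remain
Read 5: bits[27:36] width=9 -> value=1 (bin 000000001); offset now 36 = byte 4 bit 4; 4 bits remain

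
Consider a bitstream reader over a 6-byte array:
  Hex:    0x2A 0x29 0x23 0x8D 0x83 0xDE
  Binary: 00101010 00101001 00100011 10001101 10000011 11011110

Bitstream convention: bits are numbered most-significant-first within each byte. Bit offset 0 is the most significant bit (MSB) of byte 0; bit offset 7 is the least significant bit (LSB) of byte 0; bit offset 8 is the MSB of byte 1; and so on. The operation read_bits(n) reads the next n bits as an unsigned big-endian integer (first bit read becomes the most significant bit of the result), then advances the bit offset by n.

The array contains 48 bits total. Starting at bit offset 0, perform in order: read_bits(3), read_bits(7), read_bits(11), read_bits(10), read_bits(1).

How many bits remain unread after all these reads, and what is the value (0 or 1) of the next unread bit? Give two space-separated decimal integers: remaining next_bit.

Read 1: bits[0:3] width=3 -> value=1 (bin 001); offset now 3 = byte 0 bit 3; 45 bits remain
Read 2: bits[3:10] width=7 -> value=40 (bin 0101000); offset now 10 = byte 1 bit 2; 38 bits remain
Read 3: bits[10:21] width=11 -> value=1316 (bin 10100100100); offset now 21 = byte 2 bit 5; 27 bits remain
Read 4: bits[21:31] width=10 -> value=454 (bin 0111000110); offset now 31 = byte 3 bit 7; 17 bits remain
Read 5: bits[31:32] width=1 -> value=1 (bin 1); offset now 32 = byte 4 bit 0; 16 bits remain

Answer: 16 1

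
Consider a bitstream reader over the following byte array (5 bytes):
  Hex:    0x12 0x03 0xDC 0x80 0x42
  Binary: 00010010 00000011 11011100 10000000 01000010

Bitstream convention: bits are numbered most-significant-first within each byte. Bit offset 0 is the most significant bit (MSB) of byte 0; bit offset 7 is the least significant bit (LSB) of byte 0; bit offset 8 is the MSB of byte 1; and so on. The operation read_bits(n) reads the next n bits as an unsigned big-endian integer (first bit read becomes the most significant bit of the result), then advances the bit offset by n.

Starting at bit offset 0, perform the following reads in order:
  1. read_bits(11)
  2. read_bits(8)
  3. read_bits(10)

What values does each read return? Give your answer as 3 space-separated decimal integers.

Answer: 144 30 912

Derivation:
Read 1: bits[0:11] width=11 -> value=144 (bin 00010010000); offset now 11 = byte 1 bit 3; 29 bits remain
Read 2: bits[11:19] width=8 -> value=30 (bin 00011110); offset now 19 = byte 2 bit 3; 21 bits remain
Read 3: bits[19:29] width=10 -> value=912 (bin 1110010000); offset now 29 = byte 3 bit 5; 11 bits remain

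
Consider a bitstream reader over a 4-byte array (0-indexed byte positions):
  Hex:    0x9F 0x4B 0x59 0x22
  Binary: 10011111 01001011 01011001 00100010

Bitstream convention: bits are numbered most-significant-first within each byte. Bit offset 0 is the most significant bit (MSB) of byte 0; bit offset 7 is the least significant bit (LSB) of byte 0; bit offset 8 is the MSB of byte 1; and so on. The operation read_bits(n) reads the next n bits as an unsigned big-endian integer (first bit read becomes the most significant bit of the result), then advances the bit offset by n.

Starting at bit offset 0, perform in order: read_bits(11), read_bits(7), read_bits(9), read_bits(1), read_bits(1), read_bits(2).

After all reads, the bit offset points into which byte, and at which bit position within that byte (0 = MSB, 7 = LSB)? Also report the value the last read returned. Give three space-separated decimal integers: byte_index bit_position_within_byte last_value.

Read 1: bits[0:11] width=11 -> value=1274 (bin 10011111010); offset now 11 = byte 1 bit 3; 21 bits remain
Read 2: bits[11:18] width=7 -> value=45 (bin 0101101); offset now 18 = byte 2 bit 2; 14 bits remain
Read 3: bits[18:27] width=9 -> value=201 (bin 011001001); offset now 27 = byte 3 bit 3; 5 bits remain
Read 4: bits[27:28] width=1 -> value=0 (bin 0); offset now 28 = byte 3 bit 4; 4 bits remain
Read 5: bits[28:29] width=1 -> value=0 (bin 0); offset now 29 = byte 3 bit 5; 3 bits remain
Read 6: bits[29:31] width=2 -> value=1 (bin 01); offset now 31 = byte 3 bit 7; 1 bits remain

Answer: 3 7 1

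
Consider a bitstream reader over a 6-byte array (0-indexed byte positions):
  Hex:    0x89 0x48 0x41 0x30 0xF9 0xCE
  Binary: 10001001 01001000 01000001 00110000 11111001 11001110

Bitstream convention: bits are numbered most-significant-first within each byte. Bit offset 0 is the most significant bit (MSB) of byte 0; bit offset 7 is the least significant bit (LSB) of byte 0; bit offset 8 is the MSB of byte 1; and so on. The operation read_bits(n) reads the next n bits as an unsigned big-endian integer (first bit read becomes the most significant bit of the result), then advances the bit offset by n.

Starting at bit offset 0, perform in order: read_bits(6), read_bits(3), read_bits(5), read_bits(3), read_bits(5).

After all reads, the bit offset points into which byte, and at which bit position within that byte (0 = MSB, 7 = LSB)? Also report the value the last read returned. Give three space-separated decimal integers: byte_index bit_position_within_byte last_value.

Answer: 2 6 16

Derivation:
Read 1: bits[0:6] width=6 -> value=34 (bin 100010); offset now 6 = byte 0 bit 6; 42 bits remain
Read 2: bits[6:9] width=3 -> value=2 (bin 010); offset now 9 = byte 1 bit 1; 39 bits remain
Read 3: bits[9:14] width=5 -> value=18 (bin 10010); offset now 14 = byte 1 bit 6; 34 bits remain
Read 4: bits[14:17] width=3 -> value=0 (bin 000); offset now 17 = byte 2 bit 1; 31 bits remain
Read 5: bits[17:22] width=5 -> value=16 (bin 10000); offset now 22 = byte 2 bit 6; 26 bits remain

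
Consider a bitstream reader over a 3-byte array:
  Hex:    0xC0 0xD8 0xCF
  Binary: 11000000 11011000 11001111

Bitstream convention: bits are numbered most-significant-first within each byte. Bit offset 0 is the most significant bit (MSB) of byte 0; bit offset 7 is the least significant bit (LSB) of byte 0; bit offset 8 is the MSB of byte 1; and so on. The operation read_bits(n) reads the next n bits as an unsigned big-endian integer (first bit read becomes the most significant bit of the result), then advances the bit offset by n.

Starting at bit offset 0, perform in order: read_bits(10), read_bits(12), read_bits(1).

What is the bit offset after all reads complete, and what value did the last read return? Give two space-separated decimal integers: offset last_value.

Read 1: bits[0:10] width=10 -> value=771 (bin 1100000011); offset now 10 = byte 1 bit 2; 14 bits remain
Read 2: bits[10:22] width=12 -> value=1587 (bin 011000110011); offset now 22 = byte 2 bit 6; 2 bits remain
Read 3: bits[22:23] width=1 -> value=1 (bin 1); offset now 23 = byte 2 bit 7; 1 bits remain

Answer: 23 1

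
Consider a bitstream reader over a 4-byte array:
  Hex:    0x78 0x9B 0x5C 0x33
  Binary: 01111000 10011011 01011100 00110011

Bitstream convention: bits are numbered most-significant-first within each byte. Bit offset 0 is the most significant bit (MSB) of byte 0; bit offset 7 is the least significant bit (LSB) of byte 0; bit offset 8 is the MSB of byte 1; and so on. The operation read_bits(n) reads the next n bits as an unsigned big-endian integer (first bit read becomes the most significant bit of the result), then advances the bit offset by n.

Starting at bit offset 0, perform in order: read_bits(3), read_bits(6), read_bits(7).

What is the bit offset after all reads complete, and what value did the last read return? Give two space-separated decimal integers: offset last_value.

Answer: 16 27

Derivation:
Read 1: bits[0:3] width=3 -> value=3 (bin 011); offset now 3 = byte 0 bit 3; 29 bits remain
Read 2: bits[3:9] width=6 -> value=49 (bin 110001); offset now 9 = byte 1 bit 1; 23 bits remain
Read 3: bits[9:16] width=7 -> value=27 (bin 0011011); offset now 16 = byte 2 bit 0; 16 bits remain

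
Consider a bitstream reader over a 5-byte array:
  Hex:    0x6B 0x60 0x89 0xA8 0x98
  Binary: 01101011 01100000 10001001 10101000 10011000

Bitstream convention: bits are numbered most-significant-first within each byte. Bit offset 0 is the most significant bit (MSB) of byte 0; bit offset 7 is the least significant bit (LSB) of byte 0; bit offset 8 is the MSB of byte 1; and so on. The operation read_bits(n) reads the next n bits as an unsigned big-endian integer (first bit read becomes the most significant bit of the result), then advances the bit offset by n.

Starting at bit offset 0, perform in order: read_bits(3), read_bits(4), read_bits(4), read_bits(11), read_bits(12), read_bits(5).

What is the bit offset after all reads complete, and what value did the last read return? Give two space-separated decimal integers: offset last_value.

Read 1: bits[0:3] width=3 -> value=3 (bin 011); offset now 3 = byte 0 bit 3; 37 bits remain
Read 2: bits[3:7] width=4 -> value=5 (bin 0101); offset now 7 = byte 0 bit 7; 33 bits remain
Read 3: bits[7:11] width=4 -> value=11 (bin 1011); offset now 11 = byte 1 bit 3; 29 bits remain
Read 4: bits[11:22] width=11 -> value=34 (bin 00000100010); offset now 22 = byte 2 bit 6; 18 bits remain
Read 5: bits[22:34] width=12 -> value=1698 (bin 011010100010); offset now 34 = byte 4 bit 2; 6 bits remain
Read 6: bits[34:39] width=5 -> value=12 (bin 01100); offset now 39 = byte 4 bit 7; 1 bits remain

Answer: 39 12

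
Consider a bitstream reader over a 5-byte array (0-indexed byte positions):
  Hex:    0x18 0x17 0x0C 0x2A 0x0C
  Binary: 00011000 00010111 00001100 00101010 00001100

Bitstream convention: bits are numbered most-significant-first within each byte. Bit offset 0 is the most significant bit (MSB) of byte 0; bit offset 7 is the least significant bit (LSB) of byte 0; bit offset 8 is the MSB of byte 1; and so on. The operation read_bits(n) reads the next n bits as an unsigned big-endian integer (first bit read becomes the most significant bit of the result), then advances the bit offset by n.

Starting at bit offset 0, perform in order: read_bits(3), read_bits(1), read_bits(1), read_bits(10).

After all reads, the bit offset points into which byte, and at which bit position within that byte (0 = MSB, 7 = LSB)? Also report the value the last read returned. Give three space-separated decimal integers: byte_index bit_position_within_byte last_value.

Answer: 1 7 11

Derivation:
Read 1: bits[0:3] width=3 -> value=0 (bin 000); offset now 3 = byte 0 bit 3; 37 bits remain
Read 2: bits[3:4] width=1 -> value=1 (bin 1); offset now 4 = byte 0 bit 4; 36 bits remain
Read 3: bits[4:5] width=1 -> value=1 (bin 1); offset now 5 = byte 0 bit 5; 35 bits remain
Read 4: bits[5:15] width=10 -> value=11 (bin 0000001011); offset now 15 = byte 1 bit 7; 25 bits remain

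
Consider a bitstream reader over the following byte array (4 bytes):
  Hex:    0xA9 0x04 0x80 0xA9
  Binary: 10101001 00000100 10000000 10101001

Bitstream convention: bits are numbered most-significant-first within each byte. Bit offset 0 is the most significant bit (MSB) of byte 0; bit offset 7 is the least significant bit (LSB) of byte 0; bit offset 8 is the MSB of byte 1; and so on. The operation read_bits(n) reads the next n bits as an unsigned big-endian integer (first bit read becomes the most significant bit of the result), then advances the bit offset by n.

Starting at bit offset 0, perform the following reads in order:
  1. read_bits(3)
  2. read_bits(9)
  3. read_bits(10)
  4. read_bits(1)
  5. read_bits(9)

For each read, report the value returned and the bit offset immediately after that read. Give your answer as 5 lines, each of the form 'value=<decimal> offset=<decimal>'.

Read 1: bits[0:3] width=3 -> value=5 (bin 101); offset now 3 = byte 0 bit 3; 29 bits remain
Read 2: bits[3:12] width=9 -> value=144 (bin 010010000); offset now 12 = byte 1 bit 4; 20 bits remain
Read 3: bits[12:22] width=10 -> value=288 (bin 0100100000); offset now 22 = byte 2 bit 6; 10 bits remain
Read 4: bits[22:23] width=1 -> value=0 (bin 0); offset now 23 = byte 2 bit 7; 9 bits remain
Read 5: bits[23:32] width=9 -> value=169 (bin 010101001); offset now 32 = byte 4 bit 0; 0 bits remain

Answer: value=5 offset=3
value=144 offset=12
value=288 offset=22
value=0 offset=23
value=169 offset=32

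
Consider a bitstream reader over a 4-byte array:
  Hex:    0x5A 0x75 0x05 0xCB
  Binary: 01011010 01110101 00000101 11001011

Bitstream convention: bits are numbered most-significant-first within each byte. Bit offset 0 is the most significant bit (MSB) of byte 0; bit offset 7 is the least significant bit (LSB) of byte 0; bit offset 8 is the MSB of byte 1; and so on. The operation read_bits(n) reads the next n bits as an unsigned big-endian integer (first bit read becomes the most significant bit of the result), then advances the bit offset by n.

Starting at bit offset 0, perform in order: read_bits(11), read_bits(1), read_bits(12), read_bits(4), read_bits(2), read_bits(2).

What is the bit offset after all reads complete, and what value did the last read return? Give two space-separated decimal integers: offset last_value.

Answer: 32 3

Derivation:
Read 1: bits[0:11] width=11 -> value=723 (bin 01011010011); offset now 11 = byte 1 bit 3; 21 bits remain
Read 2: bits[11:12] width=1 -> value=1 (bin 1); offset now 12 = byte 1 bit 4; 20 bits remain
Read 3: bits[12:24] width=12 -> value=1285 (bin 010100000101); offset now 24 = byte 3 bit 0; 8 bits remain
Read 4: bits[24:28] width=4 -> value=12 (bin 1100); offset now 28 = byte 3 bit 4; 4 bits remain
Read 5: bits[28:30] width=2 -> value=2 (bin 10); offset now 30 = byte 3 bit 6; 2 bits remain
Read 6: bits[30:32] width=2 -> value=3 (bin 11); offset now 32 = byte 4 bit 0; 0 bits remain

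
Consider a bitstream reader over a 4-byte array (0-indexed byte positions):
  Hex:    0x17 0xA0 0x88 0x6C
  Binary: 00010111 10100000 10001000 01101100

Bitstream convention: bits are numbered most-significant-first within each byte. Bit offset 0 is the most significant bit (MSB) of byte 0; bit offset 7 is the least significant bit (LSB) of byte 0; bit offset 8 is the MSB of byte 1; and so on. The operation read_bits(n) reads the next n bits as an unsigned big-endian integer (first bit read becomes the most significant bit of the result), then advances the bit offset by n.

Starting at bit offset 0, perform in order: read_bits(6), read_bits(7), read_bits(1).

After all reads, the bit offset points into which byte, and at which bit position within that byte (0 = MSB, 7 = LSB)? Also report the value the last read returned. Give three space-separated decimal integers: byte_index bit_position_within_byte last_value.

Read 1: bits[0:6] width=6 -> value=5 (bin 000101); offset now 6 = byte 0 bit 6; 26 bits remain
Read 2: bits[6:13] width=7 -> value=116 (bin 1110100); offset now 13 = byte 1 bit 5; 19 bits remain
Read 3: bits[13:14] width=1 -> value=0 (bin 0); offset now 14 = byte 1 bit 6; 18 bits remain

Answer: 1 6 0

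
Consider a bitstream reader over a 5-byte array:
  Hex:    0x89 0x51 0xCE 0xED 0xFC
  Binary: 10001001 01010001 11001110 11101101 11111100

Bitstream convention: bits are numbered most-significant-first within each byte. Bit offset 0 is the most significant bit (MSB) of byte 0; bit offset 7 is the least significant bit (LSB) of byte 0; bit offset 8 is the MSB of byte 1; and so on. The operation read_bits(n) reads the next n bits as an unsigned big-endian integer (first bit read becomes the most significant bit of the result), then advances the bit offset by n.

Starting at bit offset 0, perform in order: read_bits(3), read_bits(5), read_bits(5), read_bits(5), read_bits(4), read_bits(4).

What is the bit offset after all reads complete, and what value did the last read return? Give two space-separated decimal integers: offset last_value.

Read 1: bits[0:3] width=3 -> value=4 (bin 100); offset now 3 = byte 0 bit 3; 37 bits remain
Read 2: bits[3:8] width=5 -> value=9 (bin 01001); offset now 8 = byte 1 bit 0; 32 bits remain
Read 3: bits[8:13] width=5 -> value=10 (bin 01010); offset now 13 = byte 1 bit 5; 27 bits remain
Read 4: bits[13:18] width=5 -> value=7 (bin 00111); offset now 18 = byte 2 bit 2; 22 bits remain
Read 5: bits[18:22] width=4 -> value=3 (bin 0011); offset now 22 = byte 2 bit 6; 18 bits remain
Read 6: bits[22:26] width=4 -> value=11 (bin 1011); offset now 26 = byte 3 bit 2; 14 bits remain

Answer: 26 11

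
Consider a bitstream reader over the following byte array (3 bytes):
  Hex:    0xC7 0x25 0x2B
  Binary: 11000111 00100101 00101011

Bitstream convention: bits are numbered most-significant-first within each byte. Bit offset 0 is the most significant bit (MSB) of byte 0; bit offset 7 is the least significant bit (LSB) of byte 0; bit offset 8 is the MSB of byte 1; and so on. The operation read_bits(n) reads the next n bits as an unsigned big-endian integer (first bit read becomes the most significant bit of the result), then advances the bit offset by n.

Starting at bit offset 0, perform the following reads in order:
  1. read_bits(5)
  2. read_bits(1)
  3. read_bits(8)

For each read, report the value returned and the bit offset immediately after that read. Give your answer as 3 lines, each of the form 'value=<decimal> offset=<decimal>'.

Answer: value=24 offset=5
value=1 offset=6
value=201 offset=14

Derivation:
Read 1: bits[0:5] width=5 -> value=24 (bin 11000); offset now 5 = byte 0 bit 5; 19 bits remain
Read 2: bits[5:6] width=1 -> value=1 (bin 1); offset now 6 = byte 0 bit 6; 18 bits remain
Read 3: bits[6:14] width=8 -> value=201 (bin 11001001); offset now 14 = byte 1 bit 6; 10 bits remain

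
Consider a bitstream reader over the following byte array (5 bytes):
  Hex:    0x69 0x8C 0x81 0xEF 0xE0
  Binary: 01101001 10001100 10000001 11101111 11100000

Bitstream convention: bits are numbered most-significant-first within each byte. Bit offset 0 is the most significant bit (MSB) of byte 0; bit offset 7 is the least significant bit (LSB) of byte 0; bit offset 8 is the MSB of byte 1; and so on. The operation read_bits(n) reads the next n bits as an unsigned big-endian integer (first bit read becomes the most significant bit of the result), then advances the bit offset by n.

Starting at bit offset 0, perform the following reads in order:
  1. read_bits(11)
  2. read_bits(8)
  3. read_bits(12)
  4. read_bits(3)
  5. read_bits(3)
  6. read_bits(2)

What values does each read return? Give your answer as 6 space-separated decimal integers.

Answer: 844 100 247 7 4 0

Derivation:
Read 1: bits[0:11] width=11 -> value=844 (bin 01101001100); offset now 11 = byte 1 bit 3; 29 bits remain
Read 2: bits[11:19] width=8 -> value=100 (bin 01100100); offset now 19 = byte 2 bit 3; 21 bits remain
Read 3: bits[19:31] width=12 -> value=247 (bin 000011110111); offset now 31 = byte 3 bit 7; 9 bits remain
Read 4: bits[31:34] width=3 -> value=7 (bin 111); offset now 34 = byte 4 bit 2; 6 bits remain
Read 5: bits[34:37] width=3 -> value=4 (bin 100); offset now 37 = byte 4 bit 5; 3 bits remain
Read 6: bits[37:39] width=2 -> value=0 (bin 00); offset now 39 = byte 4 bit 7; 1 bits remain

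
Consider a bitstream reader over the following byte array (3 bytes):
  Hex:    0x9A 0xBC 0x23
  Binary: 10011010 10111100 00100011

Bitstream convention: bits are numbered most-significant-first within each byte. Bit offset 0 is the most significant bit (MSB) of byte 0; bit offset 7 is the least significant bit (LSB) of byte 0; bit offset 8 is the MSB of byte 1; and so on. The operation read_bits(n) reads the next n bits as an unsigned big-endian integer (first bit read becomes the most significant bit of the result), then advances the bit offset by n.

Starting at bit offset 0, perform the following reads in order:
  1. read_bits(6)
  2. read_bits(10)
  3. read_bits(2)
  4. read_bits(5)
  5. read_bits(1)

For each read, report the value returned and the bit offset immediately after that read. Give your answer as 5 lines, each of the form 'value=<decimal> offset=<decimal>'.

Answer: value=38 offset=6
value=700 offset=16
value=0 offset=18
value=17 offset=23
value=1 offset=24

Derivation:
Read 1: bits[0:6] width=6 -> value=38 (bin 100110); offset now 6 = byte 0 bit 6; 18 bits remain
Read 2: bits[6:16] width=10 -> value=700 (bin 1010111100); offset now 16 = byte 2 bit 0; 8 bits remain
Read 3: bits[16:18] width=2 -> value=0 (bin 00); offset now 18 = byte 2 bit 2; 6 bits remain
Read 4: bits[18:23] width=5 -> value=17 (bin 10001); offset now 23 = byte 2 bit 7; 1 bits remain
Read 5: bits[23:24] width=1 -> value=1 (bin 1); offset now 24 = byte 3 bit 0; 0 bits remain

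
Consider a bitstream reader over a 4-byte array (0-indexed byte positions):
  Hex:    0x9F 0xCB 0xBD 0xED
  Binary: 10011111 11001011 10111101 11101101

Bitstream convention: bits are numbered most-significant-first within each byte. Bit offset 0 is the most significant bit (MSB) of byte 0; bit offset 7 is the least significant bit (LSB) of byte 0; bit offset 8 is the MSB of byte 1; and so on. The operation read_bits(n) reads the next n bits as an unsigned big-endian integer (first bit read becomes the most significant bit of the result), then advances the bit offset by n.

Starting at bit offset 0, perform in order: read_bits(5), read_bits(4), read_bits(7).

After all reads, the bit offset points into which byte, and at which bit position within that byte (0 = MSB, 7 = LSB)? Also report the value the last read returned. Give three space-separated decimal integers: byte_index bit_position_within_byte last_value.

Answer: 2 0 75

Derivation:
Read 1: bits[0:5] width=5 -> value=19 (bin 10011); offset now 5 = byte 0 bit 5; 27 bits remain
Read 2: bits[5:9] width=4 -> value=15 (bin 1111); offset now 9 = byte 1 bit 1; 23 bits remain
Read 3: bits[9:16] width=7 -> value=75 (bin 1001011); offset now 16 = byte 2 bit 0; 16 bits remain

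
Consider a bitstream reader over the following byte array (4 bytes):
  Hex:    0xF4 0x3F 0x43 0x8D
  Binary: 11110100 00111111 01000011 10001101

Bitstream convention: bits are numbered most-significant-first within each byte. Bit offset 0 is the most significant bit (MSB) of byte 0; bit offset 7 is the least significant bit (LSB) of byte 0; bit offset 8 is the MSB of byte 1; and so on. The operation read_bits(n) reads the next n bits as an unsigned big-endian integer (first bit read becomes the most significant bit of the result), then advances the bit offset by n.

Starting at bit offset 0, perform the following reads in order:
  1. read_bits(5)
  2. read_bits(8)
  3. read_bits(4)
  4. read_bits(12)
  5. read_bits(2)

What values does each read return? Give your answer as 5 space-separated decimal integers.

Answer: 30 135 14 2161 2

Derivation:
Read 1: bits[0:5] width=5 -> value=30 (bin 11110); offset now 5 = byte 0 bit 5; 27 bits remain
Read 2: bits[5:13] width=8 -> value=135 (bin 10000111); offset now 13 = byte 1 bit 5; 19 bits remain
Read 3: bits[13:17] width=4 -> value=14 (bin 1110); offset now 17 = byte 2 bit 1; 15 bits remain
Read 4: bits[17:29] width=12 -> value=2161 (bin 100001110001); offset now 29 = byte 3 bit 5; 3 bits remain
Read 5: bits[29:31] width=2 -> value=2 (bin 10); offset now 31 = byte 3 bit 7; 1 bits remain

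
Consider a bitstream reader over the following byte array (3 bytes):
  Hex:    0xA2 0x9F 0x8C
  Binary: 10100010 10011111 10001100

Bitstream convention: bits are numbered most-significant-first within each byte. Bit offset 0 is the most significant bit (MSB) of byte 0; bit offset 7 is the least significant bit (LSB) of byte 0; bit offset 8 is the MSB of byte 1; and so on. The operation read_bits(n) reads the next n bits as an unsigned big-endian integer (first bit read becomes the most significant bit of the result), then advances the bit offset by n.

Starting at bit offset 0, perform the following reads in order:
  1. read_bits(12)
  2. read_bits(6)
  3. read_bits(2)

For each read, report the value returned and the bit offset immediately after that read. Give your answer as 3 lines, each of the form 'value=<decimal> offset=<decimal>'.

Answer: value=2601 offset=12
value=62 offset=18
value=0 offset=20

Derivation:
Read 1: bits[0:12] width=12 -> value=2601 (bin 101000101001); offset now 12 = byte 1 bit 4; 12 bits remain
Read 2: bits[12:18] width=6 -> value=62 (bin 111110); offset now 18 = byte 2 bit 2; 6 bits remain
Read 3: bits[18:20] width=2 -> value=0 (bin 00); offset now 20 = byte 2 bit 4; 4 bits remain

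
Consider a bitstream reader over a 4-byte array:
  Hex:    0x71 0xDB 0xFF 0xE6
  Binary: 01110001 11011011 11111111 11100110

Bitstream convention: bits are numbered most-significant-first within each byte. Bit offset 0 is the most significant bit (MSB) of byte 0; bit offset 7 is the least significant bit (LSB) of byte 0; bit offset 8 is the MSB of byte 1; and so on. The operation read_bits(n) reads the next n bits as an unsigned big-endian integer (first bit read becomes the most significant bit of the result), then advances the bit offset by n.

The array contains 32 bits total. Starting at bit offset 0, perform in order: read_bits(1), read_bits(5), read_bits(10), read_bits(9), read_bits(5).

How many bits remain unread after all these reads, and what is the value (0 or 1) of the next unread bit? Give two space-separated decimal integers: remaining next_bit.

Read 1: bits[0:1] width=1 -> value=0 (bin 0); offset now 1 = byte 0 bit 1; 31 bits remain
Read 2: bits[1:6] width=5 -> value=28 (bin 11100); offset now 6 = byte 0 bit 6; 26 bits remain
Read 3: bits[6:16] width=10 -> value=475 (bin 0111011011); offset now 16 = byte 2 bit 0; 16 bits remain
Read 4: bits[16:25] width=9 -> value=511 (bin 111111111); offset now 25 = byte 3 bit 1; 7 bits remain
Read 5: bits[25:30] width=5 -> value=25 (bin 11001); offset now 30 = byte 3 bit 6; 2 bits remain

Answer: 2 1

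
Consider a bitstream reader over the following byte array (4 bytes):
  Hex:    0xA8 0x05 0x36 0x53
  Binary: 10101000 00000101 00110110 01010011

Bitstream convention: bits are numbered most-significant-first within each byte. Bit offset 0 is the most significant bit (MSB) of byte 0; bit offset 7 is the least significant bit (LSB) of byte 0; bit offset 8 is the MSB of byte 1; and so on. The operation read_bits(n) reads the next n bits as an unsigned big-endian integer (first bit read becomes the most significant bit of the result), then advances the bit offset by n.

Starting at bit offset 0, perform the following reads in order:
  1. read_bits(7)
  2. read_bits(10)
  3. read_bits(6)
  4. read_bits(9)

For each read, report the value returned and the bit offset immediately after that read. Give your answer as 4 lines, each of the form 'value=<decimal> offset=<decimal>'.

Read 1: bits[0:7] width=7 -> value=84 (bin 1010100); offset now 7 = byte 0 bit 7; 25 bits remain
Read 2: bits[7:17] width=10 -> value=10 (bin 0000001010); offset now 17 = byte 2 bit 1; 15 bits remain
Read 3: bits[17:23] width=6 -> value=27 (bin 011011); offset now 23 = byte 2 bit 7; 9 bits remain
Read 4: bits[23:32] width=9 -> value=83 (bin 001010011); offset now 32 = byte 4 bit 0; 0 bits remain

Answer: value=84 offset=7
value=10 offset=17
value=27 offset=23
value=83 offset=32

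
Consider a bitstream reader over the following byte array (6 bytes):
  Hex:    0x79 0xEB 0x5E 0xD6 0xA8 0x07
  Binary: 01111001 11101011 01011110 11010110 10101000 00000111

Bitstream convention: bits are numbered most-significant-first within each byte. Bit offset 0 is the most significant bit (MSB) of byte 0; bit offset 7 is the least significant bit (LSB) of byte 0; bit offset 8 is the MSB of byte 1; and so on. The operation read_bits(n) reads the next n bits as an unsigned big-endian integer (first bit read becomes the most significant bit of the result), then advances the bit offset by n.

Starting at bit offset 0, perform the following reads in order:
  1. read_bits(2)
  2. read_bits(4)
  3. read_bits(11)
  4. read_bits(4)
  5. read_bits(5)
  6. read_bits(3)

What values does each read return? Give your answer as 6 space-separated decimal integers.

Read 1: bits[0:2] width=2 -> value=1 (bin 01); offset now 2 = byte 0 bit 2; 46 bits remain
Read 2: bits[2:6] width=4 -> value=14 (bin 1110); offset now 6 = byte 0 bit 6; 42 bits remain
Read 3: bits[6:17] width=11 -> value=982 (bin 01111010110); offset now 17 = byte 2 bit 1; 31 bits remain
Read 4: bits[17:21] width=4 -> value=11 (bin 1011); offset now 21 = byte 2 bit 5; 27 bits remain
Read 5: bits[21:26] width=5 -> value=27 (bin 11011); offset now 26 = byte 3 bit 2; 22 bits remain
Read 6: bits[26:29] width=3 -> value=2 (bin 010); offset now 29 = byte 3 bit 5; 19 bits remain

Answer: 1 14 982 11 27 2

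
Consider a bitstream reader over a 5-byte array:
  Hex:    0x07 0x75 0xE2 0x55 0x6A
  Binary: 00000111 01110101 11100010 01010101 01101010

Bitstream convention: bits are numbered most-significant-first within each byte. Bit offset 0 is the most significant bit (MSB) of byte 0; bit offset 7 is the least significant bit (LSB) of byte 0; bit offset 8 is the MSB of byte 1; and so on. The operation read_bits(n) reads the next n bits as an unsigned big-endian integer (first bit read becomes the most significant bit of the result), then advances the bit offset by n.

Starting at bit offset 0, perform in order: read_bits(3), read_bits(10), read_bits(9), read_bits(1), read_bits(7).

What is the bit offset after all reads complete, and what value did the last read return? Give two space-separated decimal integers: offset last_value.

Read 1: bits[0:3] width=3 -> value=0 (bin 000); offset now 3 = byte 0 bit 3; 37 bits remain
Read 2: bits[3:13] width=10 -> value=238 (bin 0011101110); offset now 13 = byte 1 bit 5; 27 bits remain
Read 3: bits[13:22] width=9 -> value=376 (bin 101111000); offset now 22 = byte 2 bit 6; 18 bits remain
Read 4: bits[22:23] width=1 -> value=1 (bin 1); offset now 23 = byte 2 bit 7; 17 bits remain
Read 5: bits[23:30] width=7 -> value=21 (bin 0010101); offset now 30 = byte 3 bit 6; 10 bits remain

Answer: 30 21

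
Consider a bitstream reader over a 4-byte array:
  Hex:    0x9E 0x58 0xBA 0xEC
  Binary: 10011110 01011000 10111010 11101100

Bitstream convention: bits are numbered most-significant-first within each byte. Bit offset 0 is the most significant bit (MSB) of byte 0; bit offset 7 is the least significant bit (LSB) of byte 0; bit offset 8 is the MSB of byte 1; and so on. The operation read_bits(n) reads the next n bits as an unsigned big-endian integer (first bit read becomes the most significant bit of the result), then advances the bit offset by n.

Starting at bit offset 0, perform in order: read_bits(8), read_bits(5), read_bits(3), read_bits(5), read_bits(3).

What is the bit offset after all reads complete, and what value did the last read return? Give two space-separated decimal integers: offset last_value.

Answer: 24 2

Derivation:
Read 1: bits[0:8] width=8 -> value=158 (bin 10011110); offset now 8 = byte 1 bit 0; 24 bits remain
Read 2: bits[8:13] width=5 -> value=11 (bin 01011); offset now 13 = byte 1 bit 5; 19 bits remain
Read 3: bits[13:16] width=3 -> value=0 (bin 000); offset now 16 = byte 2 bit 0; 16 bits remain
Read 4: bits[16:21] width=5 -> value=23 (bin 10111); offset now 21 = byte 2 bit 5; 11 bits remain
Read 5: bits[21:24] width=3 -> value=2 (bin 010); offset now 24 = byte 3 bit 0; 8 bits remain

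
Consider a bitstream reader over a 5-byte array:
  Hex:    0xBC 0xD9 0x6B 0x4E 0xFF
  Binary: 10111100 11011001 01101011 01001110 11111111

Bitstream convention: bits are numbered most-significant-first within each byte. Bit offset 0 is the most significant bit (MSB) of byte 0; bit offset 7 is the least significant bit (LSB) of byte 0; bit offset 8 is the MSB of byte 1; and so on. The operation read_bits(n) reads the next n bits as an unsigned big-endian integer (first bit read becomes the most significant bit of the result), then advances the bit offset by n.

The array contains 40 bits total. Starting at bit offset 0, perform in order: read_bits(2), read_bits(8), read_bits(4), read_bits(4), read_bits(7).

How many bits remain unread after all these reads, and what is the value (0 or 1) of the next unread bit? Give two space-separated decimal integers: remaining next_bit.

Answer: 15 1

Derivation:
Read 1: bits[0:2] width=2 -> value=2 (bin 10); offset now 2 = byte 0 bit 2; 38 bits remain
Read 2: bits[2:10] width=8 -> value=243 (bin 11110011); offset now 10 = byte 1 bit 2; 30 bits remain
Read 3: bits[10:14] width=4 -> value=6 (bin 0110); offset now 14 = byte 1 bit 6; 26 bits remain
Read 4: bits[14:18] width=4 -> value=5 (bin 0101); offset now 18 = byte 2 bit 2; 22 bits remain
Read 5: bits[18:25] width=7 -> value=86 (bin 1010110); offset now 25 = byte 3 bit 1; 15 bits remain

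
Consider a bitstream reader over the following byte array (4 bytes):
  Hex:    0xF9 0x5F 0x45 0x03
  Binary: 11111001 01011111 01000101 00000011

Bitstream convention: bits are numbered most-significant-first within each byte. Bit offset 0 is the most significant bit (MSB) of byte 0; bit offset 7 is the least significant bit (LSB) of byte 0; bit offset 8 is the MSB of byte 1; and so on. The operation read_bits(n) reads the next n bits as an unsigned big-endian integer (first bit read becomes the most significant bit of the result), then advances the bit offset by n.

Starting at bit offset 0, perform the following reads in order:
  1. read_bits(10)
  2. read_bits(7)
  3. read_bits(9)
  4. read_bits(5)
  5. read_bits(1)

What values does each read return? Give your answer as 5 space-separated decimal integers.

Answer: 997 62 276 1 1

Derivation:
Read 1: bits[0:10] width=10 -> value=997 (bin 1111100101); offset now 10 = byte 1 bit 2; 22 bits remain
Read 2: bits[10:17] width=7 -> value=62 (bin 0111110); offset now 17 = byte 2 bit 1; 15 bits remain
Read 3: bits[17:26] width=9 -> value=276 (bin 100010100); offset now 26 = byte 3 bit 2; 6 bits remain
Read 4: bits[26:31] width=5 -> value=1 (bin 00001); offset now 31 = byte 3 bit 7; 1 bits remain
Read 5: bits[31:32] width=1 -> value=1 (bin 1); offset now 32 = byte 4 bit 0; 0 bits remain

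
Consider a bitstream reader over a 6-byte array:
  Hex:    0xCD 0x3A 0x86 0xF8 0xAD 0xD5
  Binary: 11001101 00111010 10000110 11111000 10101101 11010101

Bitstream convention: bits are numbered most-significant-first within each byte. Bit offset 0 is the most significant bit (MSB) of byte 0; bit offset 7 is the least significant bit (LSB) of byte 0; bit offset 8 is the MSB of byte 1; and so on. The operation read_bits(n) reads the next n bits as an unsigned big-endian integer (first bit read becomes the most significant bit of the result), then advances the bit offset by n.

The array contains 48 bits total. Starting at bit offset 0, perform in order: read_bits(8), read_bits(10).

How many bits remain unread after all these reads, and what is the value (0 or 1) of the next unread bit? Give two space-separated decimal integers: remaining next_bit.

Answer: 30 0

Derivation:
Read 1: bits[0:8] width=8 -> value=205 (bin 11001101); offset now 8 = byte 1 bit 0; 40 bits remain
Read 2: bits[8:18] width=10 -> value=234 (bin 0011101010); offset now 18 = byte 2 bit 2; 30 bits remain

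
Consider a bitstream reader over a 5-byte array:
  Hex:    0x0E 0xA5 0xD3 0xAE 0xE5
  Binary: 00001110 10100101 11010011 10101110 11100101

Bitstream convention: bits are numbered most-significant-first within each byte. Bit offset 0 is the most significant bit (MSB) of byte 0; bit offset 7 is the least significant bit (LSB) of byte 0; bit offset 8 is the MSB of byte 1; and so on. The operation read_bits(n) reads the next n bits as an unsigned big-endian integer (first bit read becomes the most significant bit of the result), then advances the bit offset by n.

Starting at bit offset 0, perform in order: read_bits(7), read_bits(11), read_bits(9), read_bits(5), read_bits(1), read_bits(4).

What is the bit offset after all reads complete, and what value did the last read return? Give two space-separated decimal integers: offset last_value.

Answer: 37 12

Derivation:
Read 1: bits[0:7] width=7 -> value=7 (bin 0000111); offset now 7 = byte 0 bit 7; 33 bits remain
Read 2: bits[7:18] width=11 -> value=663 (bin 01010010111); offset now 18 = byte 2 bit 2; 22 bits remain
Read 3: bits[18:27] width=9 -> value=157 (bin 010011101); offset now 27 = byte 3 bit 3; 13 bits remain
Read 4: bits[27:32] width=5 -> value=14 (bin 01110); offset now 32 = byte 4 bit 0; 8 bits remain
Read 5: bits[32:33] width=1 -> value=1 (bin 1); offset now 33 = byte 4 bit 1; 7 bits remain
Read 6: bits[33:37] width=4 -> value=12 (bin 1100); offset now 37 = byte 4 bit 5; 3 bits remain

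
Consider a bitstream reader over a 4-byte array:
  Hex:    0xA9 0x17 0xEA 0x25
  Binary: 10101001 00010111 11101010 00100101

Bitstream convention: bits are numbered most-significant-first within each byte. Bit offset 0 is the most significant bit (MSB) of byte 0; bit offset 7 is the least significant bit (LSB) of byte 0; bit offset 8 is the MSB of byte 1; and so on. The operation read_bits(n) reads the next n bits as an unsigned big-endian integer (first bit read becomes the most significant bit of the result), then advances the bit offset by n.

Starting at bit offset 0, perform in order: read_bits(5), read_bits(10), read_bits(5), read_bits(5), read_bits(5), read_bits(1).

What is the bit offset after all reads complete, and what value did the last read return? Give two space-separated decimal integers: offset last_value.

Answer: 31 0

Derivation:
Read 1: bits[0:5] width=5 -> value=21 (bin 10101); offset now 5 = byte 0 bit 5; 27 bits remain
Read 2: bits[5:15] width=10 -> value=139 (bin 0010001011); offset now 15 = byte 1 bit 7; 17 bits remain
Read 3: bits[15:20] width=5 -> value=30 (bin 11110); offset now 20 = byte 2 bit 4; 12 bits remain
Read 4: bits[20:25] width=5 -> value=20 (bin 10100); offset now 25 = byte 3 bit 1; 7 bits remain
Read 5: bits[25:30] width=5 -> value=9 (bin 01001); offset now 30 = byte 3 bit 6; 2 bits remain
Read 6: bits[30:31] width=1 -> value=0 (bin 0); offset now 31 = byte 3 bit 7; 1 bits remain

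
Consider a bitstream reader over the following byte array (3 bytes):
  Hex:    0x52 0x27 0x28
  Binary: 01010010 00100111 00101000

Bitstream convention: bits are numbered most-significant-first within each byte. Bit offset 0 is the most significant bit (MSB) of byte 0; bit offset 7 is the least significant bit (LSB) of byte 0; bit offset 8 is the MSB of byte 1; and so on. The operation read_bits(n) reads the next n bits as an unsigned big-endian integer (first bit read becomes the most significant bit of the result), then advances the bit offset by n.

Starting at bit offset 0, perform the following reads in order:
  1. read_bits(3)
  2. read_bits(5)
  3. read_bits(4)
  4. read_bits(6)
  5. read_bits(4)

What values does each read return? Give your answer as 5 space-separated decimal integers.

Read 1: bits[0:3] width=3 -> value=2 (bin 010); offset now 3 = byte 0 bit 3; 21 bits remain
Read 2: bits[3:8] width=5 -> value=18 (bin 10010); offset now 8 = byte 1 bit 0; 16 bits remain
Read 3: bits[8:12] width=4 -> value=2 (bin 0010); offset now 12 = byte 1 bit 4; 12 bits remain
Read 4: bits[12:18] width=6 -> value=28 (bin 011100); offset now 18 = byte 2 bit 2; 6 bits remain
Read 5: bits[18:22] width=4 -> value=10 (bin 1010); offset now 22 = byte 2 bit 6; 2 bits remain

Answer: 2 18 2 28 10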